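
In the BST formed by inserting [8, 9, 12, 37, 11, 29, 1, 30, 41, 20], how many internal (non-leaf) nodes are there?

Tree built from: [8, 9, 12, 37, 11, 29, 1, 30, 41, 20]
Tree (level-order array): [8, 1, 9, None, None, None, 12, 11, 37, None, None, 29, 41, 20, 30]
Rule: An internal node has at least one child.
Per-node child counts:
  node 8: 2 child(ren)
  node 1: 0 child(ren)
  node 9: 1 child(ren)
  node 12: 2 child(ren)
  node 11: 0 child(ren)
  node 37: 2 child(ren)
  node 29: 2 child(ren)
  node 20: 0 child(ren)
  node 30: 0 child(ren)
  node 41: 0 child(ren)
Matching nodes: [8, 9, 12, 37, 29]
Count of internal (non-leaf) nodes: 5


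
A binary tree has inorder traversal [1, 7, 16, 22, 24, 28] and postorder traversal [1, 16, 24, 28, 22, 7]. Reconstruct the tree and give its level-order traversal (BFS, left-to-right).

Inorder:   [1, 7, 16, 22, 24, 28]
Postorder: [1, 16, 24, 28, 22, 7]
Algorithm: postorder visits root last, so walk postorder right-to-left;
each value is the root of the current inorder slice — split it at that
value, recurse on the right subtree first, then the left.
Recursive splits:
  root=7; inorder splits into left=[1], right=[16, 22, 24, 28]
  root=22; inorder splits into left=[16], right=[24, 28]
  root=28; inorder splits into left=[24], right=[]
  root=24; inorder splits into left=[], right=[]
  root=16; inorder splits into left=[], right=[]
  root=1; inorder splits into left=[], right=[]
Reconstructed level-order: [7, 1, 22, 16, 28, 24]


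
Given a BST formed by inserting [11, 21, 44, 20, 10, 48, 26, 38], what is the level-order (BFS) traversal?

Tree insertion order: [11, 21, 44, 20, 10, 48, 26, 38]
Tree (level-order array): [11, 10, 21, None, None, 20, 44, None, None, 26, 48, None, 38]
BFS from the root, enqueuing left then right child of each popped node:
  queue [11] -> pop 11, enqueue [10, 21], visited so far: [11]
  queue [10, 21] -> pop 10, enqueue [none], visited so far: [11, 10]
  queue [21] -> pop 21, enqueue [20, 44], visited so far: [11, 10, 21]
  queue [20, 44] -> pop 20, enqueue [none], visited so far: [11, 10, 21, 20]
  queue [44] -> pop 44, enqueue [26, 48], visited so far: [11, 10, 21, 20, 44]
  queue [26, 48] -> pop 26, enqueue [38], visited so far: [11, 10, 21, 20, 44, 26]
  queue [48, 38] -> pop 48, enqueue [none], visited so far: [11, 10, 21, 20, 44, 26, 48]
  queue [38] -> pop 38, enqueue [none], visited so far: [11, 10, 21, 20, 44, 26, 48, 38]
Result: [11, 10, 21, 20, 44, 26, 48, 38]


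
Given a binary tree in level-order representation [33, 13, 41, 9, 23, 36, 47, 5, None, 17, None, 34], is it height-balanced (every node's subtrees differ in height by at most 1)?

Tree (level-order array): [33, 13, 41, 9, 23, 36, 47, 5, None, 17, None, 34]
Definition: a tree is height-balanced if, at every node, |h(left) - h(right)| <= 1 (empty subtree has height -1).
Bottom-up per-node check:
  node 5: h_left=-1, h_right=-1, diff=0 [OK], height=0
  node 9: h_left=0, h_right=-1, diff=1 [OK], height=1
  node 17: h_left=-1, h_right=-1, diff=0 [OK], height=0
  node 23: h_left=0, h_right=-1, diff=1 [OK], height=1
  node 13: h_left=1, h_right=1, diff=0 [OK], height=2
  node 34: h_left=-1, h_right=-1, diff=0 [OK], height=0
  node 36: h_left=0, h_right=-1, diff=1 [OK], height=1
  node 47: h_left=-1, h_right=-1, diff=0 [OK], height=0
  node 41: h_left=1, h_right=0, diff=1 [OK], height=2
  node 33: h_left=2, h_right=2, diff=0 [OK], height=3
All nodes satisfy the balance condition.
Result: Balanced


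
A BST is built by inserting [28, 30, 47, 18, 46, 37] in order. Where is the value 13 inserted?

Starting tree (level order): [28, 18, 30, None, None, None, 47, 46, None, 37]
Insertion path: 28 -> 18
Result: insert 13 as left child of 18
Final tree (level order): [28, 18, 30, 13, None, None, 47, None, None, 46, None, 37]


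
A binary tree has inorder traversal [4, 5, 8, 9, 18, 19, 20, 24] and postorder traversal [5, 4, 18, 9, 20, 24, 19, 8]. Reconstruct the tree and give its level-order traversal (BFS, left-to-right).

Inorder:   [4, 5, 8, 9, 18, 19, 20, 24]
Postorder: [5, 4, 18, 9, 20, 24, 19, 8]
Algorithm: postorder visits root last, so walk postorder right-to-left;
each value is the root of the current inorder slice — split it at that
value, recurse on the right subtree first, then the left.
Recursive splits:
  root=8; inorder splits into left=[4, 5], right=[9, 18, 19, 20, 24]
  root=19; inorder splits into left=[9, 18], right=[20, 24]
  root=24; inorder splits into left=[20], right=[]
  root=20; inorder splits into left=[], right=[]
  root=9; inorder splits into left=[], right=[18]
  root=18; inorder splits into left=[], right=[]
  root=4; inorder splits into left=[], right=[5]
  root=5; inorder splits into left=[], right=[]
Reconstructed level-order: [8, 4, 19, 5, 9, 24, 18, 20]


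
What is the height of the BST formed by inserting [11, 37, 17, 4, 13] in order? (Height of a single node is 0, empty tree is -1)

Insertion order: [11, 37, 17, 4, 13]
Tree (level-order array): [11, 4, 37, None, None, 17, None, 13]
Compute height bottom-up (empty subtree = -1):
  height(4) = 1 + max(-1, -1) = 0
  height(13) = 1 + max(-1, -1) = 0
  height(17) = 1 + max(0, -1) = 1
  height(37) = 1 + max(1, -1) = 2
  height(11) = 1 + max(0, 2) = 3
Height = 3


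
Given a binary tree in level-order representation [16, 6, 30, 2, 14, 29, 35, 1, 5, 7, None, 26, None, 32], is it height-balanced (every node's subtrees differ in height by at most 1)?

Tree (level-order array): [16, 6, 30, 2, 14, 29, 35, 1, 5, 7, None, 26, None, 32]
Definition: a tree is height-balanced if, at every node, |h(left) - h(right)| <= 1 (empty subtree has height -1).
Bottom-up per-node check:
  node 1: h_left=-1, h_right=-1, diff=0 [OK], height=0
  node 5: h_left=-1, h_right=-1, diff=0 [OK], height=0
  node 2: h_left=0, h_right=0, diff=0 [OK], height=1
  node 7: h_left=-1, h_right=-1, diff=0 [OK], height=0
  node 14: h_left=0, h_right=-1, diff=1 [OK], height=1
  node 6: h_left=1, h_right=1, diff=0 [OK], height=2
  node 26: h_left=-1, h_right=-1, diff=0 [OK], height=0
  node 29: h_left=0, h_right=-1, diff=1 [OK], height=1
  node 32: h_left=-1, h_right=-1, diff=0 [OK], height=0
  node 35: h_left=0, h_right=-1, diff=1 [OK], height=1
  node 30: h_left=1, h_right=1, diff=0 [OK], height=2
  node 16: h_left=2, h_right=2, diff=0 [OK], height=3
All nodes satisfy the balance condition.
Result: Balanced


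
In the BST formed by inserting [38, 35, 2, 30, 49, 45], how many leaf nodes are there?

Tree built from: [38, 35, 2, 30, 49, 45]
Tree (level-order array): [38, 35, 49, 2, None, 45, None, None, 30]
Rule: A leaf has 0 children.
Per-node child counts:
  node 38: 2 child(ren)
  node 35: 1 child(ren)
  node 2: 1 child(ren)
  node 30: 0 child(ren)
  node 49: 1 child(ren)
  node 45: 0 child(ren)
Matching nodes: [30, 45]
Count of leaf nodes: 2


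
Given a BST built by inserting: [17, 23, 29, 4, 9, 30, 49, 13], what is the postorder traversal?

Tree insertion order: [17, 23, 29, 4, 9, 30, 49, 13]
Tree (level-order array): [17, 4, 23, None, 9, None, 29, None, 13, None, 30, None, None, None, 49]
Postorder traversal: [13, 9, 4, 49, 30, 29, 23, 17]


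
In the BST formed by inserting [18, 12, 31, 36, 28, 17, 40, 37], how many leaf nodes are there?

Tree built from: [18, 12, 31, 36, 28, 17, 40, 37]
Tree (level-order array): [18, 12, 31, None, 17, 28, 36, None, None, None, None, None, 40, 37]
Rule: A leaf has 0 children.
Per-node child counts:
  node 18: 2 child(ren)
  node 12: 1 child(ren)
  node 17: 0 child(ren)
  node 31: 2 child(ren)
  node 28: 0 child(ren)
  node 36: 1 child(ren)
  node 40: 1 child(ren)
  node 37: 0 child(ren)
Matching nodes: [17, 28, 37]
Count of leaf nodes: 3


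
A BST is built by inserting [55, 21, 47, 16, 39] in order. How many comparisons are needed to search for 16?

Search path for 16: 55 -> 21 -> 16
Found: True
Comparisons: 3


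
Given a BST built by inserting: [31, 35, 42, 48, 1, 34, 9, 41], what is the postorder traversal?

Tree insertion order: [31, 35, 42, 48, 1, 34, 9, 41]
Tree (level-order array): [31, 1, 35, None, 9, 34, 42, None, None, None, None, 41, 48]
Postorder traversal: [9, 1, 34, 41, 48, 42, 35, 31]


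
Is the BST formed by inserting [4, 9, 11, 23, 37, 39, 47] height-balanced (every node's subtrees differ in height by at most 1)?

Tree (level-order array): [4, None, 9, None, 11, None, 23, None, 37, None, 39, None, 47]
Definition: a tree is height-balanced if, at every node, |h(left) - h(right)| <= 1 (empty subtree has height -1).
Bottom-up per-node check:
  node 47: h_left=-1, h_right=-1, diff=0 [OK], height=0
  node 39: h_left=-1, h_right=0, diff=1 [OK], height=1
  node 37: h_left=-1, h_right=1, diff=2 [FAIL (|-1-1|=2 > 1)], height=2
  node 23: h_left=-1, h_right=2, diff=3 [FAIL (|-1-2|=3 > 1)], height=3
  node 11: h_left=-1, h_right=3, diff=4 [FAIL (|-1-3|=4 > 1)], height=4
  node 9: h_left=-1, h_right=4, diff=5 [FAIL (|-1-4|=5 > 1)], height=5
  node 4: h_left=-1, h_right=5, diff=6 [FAIL (|-1-5|=6 > 1)], height=6
Node 37 violates the condition: |-1 - 1| = 2 > 1.
Result: Not balanced


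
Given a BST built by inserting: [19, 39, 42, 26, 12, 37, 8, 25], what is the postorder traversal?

Tree insertion order: [19, 39, 42, 26, 12, 37, 8, 25]
Tree (level-order array): [19, 12, 39, 8, None, 26, 42, None, None, 25, 37]
Postorder traversal: [8, 12, 25, 37, 26, 42, 39, 19]


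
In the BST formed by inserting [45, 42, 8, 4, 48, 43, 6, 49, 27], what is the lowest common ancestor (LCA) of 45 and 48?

Tree insertion order: [45, 42, 8, 4, 48, 43, 6, 49, 27]
Tree (level-order array): [45, 42, 48, 8, 43, None, 49, 4, 27, None, None, None, None, None, 6]
In a BST, the LCA of p=45, q=48 is the first node v on the
root-to-leaf path with p <= v <= q (go left if both < v, right if both > v).
Walk from root:
  at 45: 45 <= 45 <= 48, this is the LCA
LCA = 45


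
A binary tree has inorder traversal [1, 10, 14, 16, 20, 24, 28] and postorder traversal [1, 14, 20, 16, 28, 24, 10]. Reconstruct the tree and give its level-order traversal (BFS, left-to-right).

Inorder:   [1, 10, 14, 16, 20, 24, 28]
Postorder: [1, 14, 20, 16, 28, 24, 10]
Algorithm: postorder visits root last, so walk postorder right-to-left;
each value is the root of the current inorder slice — split it at that
value, recurse on the right subtree first, then the left.
Recursive splits:
  root=10; inorder splits into left=[1], right=[14, 16, 20, 24, 28]
  root=24; inorder splits into left=[14, 16, 20], right=[28]
  root=28; inorder splits into left=[], right=[]
  root=16; inorder splits into left=[14], right=[20]
  root=20; inorder splits into left=[], right=[]
  root=14; inorder splits into left=[], right=[]
  root=1; inorder splits into left=[], right=[]
Reconstructed level-order: [10, 1, 24, 16, 28, 14, 20]


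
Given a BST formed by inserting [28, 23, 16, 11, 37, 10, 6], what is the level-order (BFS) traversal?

Tree insertion order: [28, 23, 16, 11, 37, 10, 6]
Tree (level-order array): [28, 23, 37, 16, None, None, None, 11, None, 10, None, 6]
BFS from the root, enqueuing left then right child of each popped node:
  queue [28] -> pop 28, enqueue [23, 37], visited so far: [28]
  queue [23, 37] -> pop 23, enqueue [16], visited so far: [28, 23]
  queue [37, 16] -> pop 37, enqueue [none], visited so far: [28, 23, 37]
  queue [16] -> pop 16, enqueue [11], visited so far: [28, 23, 37, 16]
  queue [11] -> pop 11, enqueue [10], visited so far: [28, 23, 37, 16, 11]
  queue [10] -> pop 10, enqueue [6], visited so far: [28, 23, 37, 16, 11, 10]
  queue [6] -> pop 6, enqueue [none], visited so far: [28, 23, 37, 16, 11, 10, 6]
Result: [28, 23, 37, 16, 11, 10, 6]


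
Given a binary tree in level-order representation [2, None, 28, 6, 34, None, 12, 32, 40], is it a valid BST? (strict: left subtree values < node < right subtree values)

Level-order array: [2, None, 28, 6, 34, None, 12, 32, 40]
Validate using subtree bounds (lo, hi): at each node, require lo < value < hi,
then recurse left with hi=value and right with lo=value.
Preorder trace (stopping at first violation):
  at node 2 with bounds (-inf, +inf): OK
  at node 28 with bounds (2, +inf): OK
  at node 6 with bounds (2, 28): OK
  at node 12 with bounds (6, 28): OK
  at node 34 with bounds (28, +inf): OK
  at node 32 with bounds (28, 34): OK
  at node 40 with bounds (34, +inf): OK
No violation found at any node.
Result: Valid BST


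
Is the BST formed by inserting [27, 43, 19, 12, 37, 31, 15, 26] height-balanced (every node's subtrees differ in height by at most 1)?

Tree (level-order array): [27, 19, 43, 12, 26, 37, None, None, 15, None, None, 31]
Definition: a tree is height-balanced if, at every node, |h(left) - h(right)| <= 1 (empty subtree has height -1).
Bottom-up per-node check:
  node 15: h_left=-1, h_right=-1, diff=0 [OK], height=0
  node 12: h_left=-1, h_right=0, diff=1 [OK], height=1
  node 26: h_left=-1, h_right=-1, diff=0 [OK], height=0
  node 19: h_left=1, h_right=0, diff=1 [OK], height=2
  node 31: h_left=-1, h_right=-1, diff=0 [OK], height=0
  node 37: h_left=0, h_right=-1, diff=1 [OK], height=1
  node 43: h_left=1, h_right=-1, diff=2 [FAIL (|1--1|=2 > 1)], height=2
  node 27: h_left=2, h_right=2, diff=0 [OK], height=3
Node 43 violates the condition: |1 - -1| = 2 > 1.
Result: Not balanced


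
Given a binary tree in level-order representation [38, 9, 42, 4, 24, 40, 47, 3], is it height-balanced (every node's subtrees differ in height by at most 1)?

Tree (level-order array): [38, 9, 42, 4, 24, 40, 47, 3]
Definition: a tree is height-balanced if, at every node, |h(left) - h(right)| <= 1 (empty subtree has height -1).
Bottom-up per-node check:
  node 3: h_left=-1, h_right=-1, diff=0 [OK], height=0
  node 4: h_left=0, h_right=-1, diff=1 [OK], height=1
  node 24: h_left=-1, h_right=-1, diff=0 [OK], height=0
  node 9: h_left=1, h_right=0, diff=1 [OK], height=2
  node 40: h_left=-1, h_right=-1, diff=0 [OK], height=0
  node 47: h_left=-1, h_right=-1, diff=0 [OK], height=0
  node 42: h_left=0, h_right=0, diff=0 [OK], height=1
  node 38: h_left=2, h_right=1, diff=1 [OK], height=3
All nodes satisfy the balance condition.
Result: Balanced


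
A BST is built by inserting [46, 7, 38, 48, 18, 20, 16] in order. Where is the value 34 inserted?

Starting tree (level order): [46, 7, 48, None, 38, None, None, 18, None, 16, 20]
Insertion path: 46 -> 7 -> 38 -> 18 -> 20
Result: insert 34 as right child of 20
Final tree (level order): [46, 7, 48, None, 38, None, None, 18, None, 16, 20, None, None, None, 34]


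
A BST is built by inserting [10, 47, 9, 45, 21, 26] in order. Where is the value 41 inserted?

Starting tree (level order): [10, 9, 47, None, None, 45, None, 21, None, None, 26]
Insertion path: 10 -> 47 -> 45 -> 21 -> 26
Result: insert 41 as right child of 26
Final tree (level order): [10, 9, 47, None, None, 45, None, 21, None, None, 26, None, 41]


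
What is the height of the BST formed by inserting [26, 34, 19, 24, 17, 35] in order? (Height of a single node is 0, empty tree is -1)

Insertion order: [26, 34, 19, 24, 17, 35]
Tree (level-order array): [26, 19, 34, 17, 24, None, 35]
Compute height bottom-up (empty subtree = -1):
  height(17) = 1 + max(-1, -1) = 0
  height(24) = 1 + max(-1, -1) = 0
  height(19) = 1 + max(0, 0) = 1
  height(35) = 1 + max(-1, -1) = 0
  height(34) = 1 + max(-1, 0) = 1
  height(26) = 1 + max(1, 1) = 2
Height = 2


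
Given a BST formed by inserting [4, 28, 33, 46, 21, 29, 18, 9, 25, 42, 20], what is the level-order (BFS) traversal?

Tree insertion order: [4, 28, 33, 46, 21, 29, 18, 9, 25, 42, 20]
Tree (level-order array): [4, None, 28, 21, 33, 18, 25, 29, 46, 9, 20, None, None, None, None, 42]
BFS from the root, enqueuing left then right child of each popped node:
  queue [4] -> pop 4, enqueue [28], visited so far: [4]
  queue [28] -> pop 28, enqueue [21, 33], visited so far: [4, 28]
  queue [21, 33] -> pop 21, enqueue [18, 25], visited so far: [4, 28, 21]
  queue [33, 18, 25] -> pop 33, enqueue [29, 46], visited so far: [4, 28, 21, 33]
  queue [18, 25, 29, 46] -> pop 18, enqueue [9, 20], visited so far: [4, 28, 21, 33, 18]
  queue [25, 29, 46, 9, 20] -> pop 25, enqueue [none], visited so far: [4, 28, 21, 33, 18, 25]
  queue [29, 46, 9, 20] -> pop 29, enqueue [none], visited so far: [4, 28, 21, 33, 18, 25, 29]
  queue [46, 9, 20] -> pop 46, enqueue [42], visited so far: [4, 28, 21, 33, 18, 25, 29, 46]
  queue [9, 20, 42] -> pop 9, enqueue [none], visited so far: [4, 28, 21, 33, 18, 25, 29, 46, 9]
  queue [20, 42] -> pop 20, enqueue [none], visited so far: [4, 28, 21, 33, 18, 25, 29, 46, 9, 20]
  queue [42] -> pop 42, enqueue [none], visited so far: [4, 28, 21, 33, 18, 25, 29, 46, 9, 20, 42]
Result: [4, 28, 21, 33, 18, 25, 29, 46, 9, 20, 42]


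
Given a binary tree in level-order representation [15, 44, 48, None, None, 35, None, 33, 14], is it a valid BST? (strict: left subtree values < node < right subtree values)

Level-order array: [15, 44, 48, None, None, 35, None, 33, 14]
Validate using subtree bounds (lo, hi): at each node, require lo < value < hi,
then recurse left with hi=value and right with lo=value.
Preorder trace (stopping at first violation):
  at node 15 with bounds (-inf, +inf): OK
  at node 44 with bounds (-inf, 15): VIOLATION
Node 44 violates its bound: not (-inf < 44 < 15).
Result: Not a valid BST


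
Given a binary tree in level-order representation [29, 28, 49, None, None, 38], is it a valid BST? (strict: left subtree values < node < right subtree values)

Level-order array: [29, 28, 49, None, None, 38]
Validate using subtree bounds (lo, hi): at each node, require lo < value < hi,
then recurse left with hi=value and right with lo=value.
Preorder trace (stopping at first violation):
  at node 29 with bounds (-inf, +inf): OK
  at node 28 with bounds (-inf, 29): OK
  at node 49 with bounds (29, +inf): OK
  at node 38 with bounds (29, 49): OK
No violation found at any node.
Result: Valid BST


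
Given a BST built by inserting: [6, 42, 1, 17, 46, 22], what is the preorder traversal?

Tree insertion order: [6, 42, 1, 17, 46, 22]
Tree (level-order array): [6, 1, 42, None, None, 17, 46, None, 22]
Preorder traversal: [6, 1, 42, 17, 22, 46]


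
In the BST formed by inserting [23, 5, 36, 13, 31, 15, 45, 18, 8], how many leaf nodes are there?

Tree built from: [23, 5, 36, 13, 31, 15, 45, 18, 8]
Tree (level-order array): [23, 5, 36, None, 13, 31, 45, 8, 15, None, None, None, None, None, None, None, 18]
Rule: A leaf has 0 children.
Per-node child counts:
  node 23: 2 child(ren)
  node 5: 1 child(ren)
  node 13: 2 child(ren)
  node 8: 0 child(ren)
  node 15: 1 child(ren)
  node 18: 0 child(ren)
  node 36: 2 child(ren)
  node 31: 0 child(ren)
  node 45: 0 child(ren)
Matching nodes: [8, 18, 31, 45]
Count of leaf nodes: 4


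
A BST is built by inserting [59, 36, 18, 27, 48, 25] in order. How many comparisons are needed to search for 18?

Search path for 18: 59 -> 36 -> 18
Found: True
Comparisons: 3


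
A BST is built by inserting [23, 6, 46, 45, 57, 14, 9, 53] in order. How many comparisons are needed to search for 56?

Search path for 56: 23 -> 46 -> 57 -> 53
Found: False
Comparisons: 4


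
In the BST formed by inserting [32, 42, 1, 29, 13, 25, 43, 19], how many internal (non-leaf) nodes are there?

Tree built from: [32, 42, 1, 29, 13, 25, 43, 19]
Tree (level-order array): [32, 1, 42, None, 29, None, 43, 13, None, None, None, None, 25, 19]
Rule: An internal node has at least one child.
Per-node child counts:
  node 32: 2 child(ren)
  node 1: 1 child(ren)
  node 29: 1 child(ren)
  node 13: 1 child(ren)
  node 25: 1 child(ren)
  node 19: 0 child(ren)
  node 42: 1 child(ren)
  node 43: 0 child(ren)
Matching nodes: [32, 1, 29, 13, 25, 42]
Count of internal (non-leaf) nodes: 6


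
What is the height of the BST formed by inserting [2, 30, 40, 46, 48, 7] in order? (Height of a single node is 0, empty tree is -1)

Insertion order: [2, 30, 40, 46, 48, 7]
Tree (level-order array): [2, None, 30, 7, 40, None, None, None, 46, None, 48]
Compute height bottom-up (empty subtree = -1):
  height(7) = 1 + max(-1, -1) = 0
  height(48) = 1 + max(-1, -1) = 0
  height(46) = 1 + max(-1, 0) = 1
  height(40) = 1 + max(-1, 1) = 2
  height(30) = 1 + max(0, 2) = 3
  height(2) = 1 + max(-1, 3) = 4
Height = 4


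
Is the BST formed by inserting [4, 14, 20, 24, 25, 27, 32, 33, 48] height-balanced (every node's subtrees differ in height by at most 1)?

Tree (level-order array): [4, None, 14, None, 20, None, 24, None, 25, None, 27, None, 32, None, 33, None, 48]
Definition: a tree is height-balanced if, at every node, |h(left) - h(right)| <= 1 (empty subtree has height -1).
Bottom-up per-node check:
  node 48: h_left=-1, h_right=-1, diff=0 [OK], height=0
  node 33: h_left=-1, h_right=0, diff=1 [OK], height=1
  node 32: h_left=-1, h_right=1, diff=2 [FAIL (|-1-1|=2 > 1)], height=2
  node 27: h_left=-1, h_right=2, diff=3 [FAIL (|-1-2|=3 > 1)], height=3
  node 25: h_left=-1, h_right=3, diff=4 [FAIL (|-1-3|=4 > 1)], height=4
  node 24: h_left=-1, h_right=4, diff=5 [FAIL (|-1-4|=5 > 1)], height=5
  node 20: h_left=-1, h_right=5, diff=6 [FAIL (|-1-5|=6 > 1)], height=6
  node 14: h_left=-1, h_right=6, diff=7 [FAIL (|-1-6|=7 > 1)], height=7
  node 4: h_left=-1, h_right=7, diff=8 [FAIL (|-1-7|=8 > 1)], height=8
Node 32 violates the condition: |-1 - 1| = 2 > 1.
Result: Not balanced


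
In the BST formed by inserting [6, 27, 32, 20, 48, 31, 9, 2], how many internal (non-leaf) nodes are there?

Tree built from: [6, 27, 32, 20, 48, 31, 9, 2]
Tree (level-order array): [6, 2, 27, None, None, 20, 32, 9, None, 31, 48]
Rule: An internal node has at least one child.
Per-node child counts:
  node 6: 2 child(ren)
  node 2: 0 child(ren)
  node 27: 2 child(ren)
  node 20: 1 child(ren)
  node 9: 0 child(ren)
  node 32: 2 child(ren)
  node 31: 0 child(ren)
  node 48: 0 child(ren)
Matching nodes: [6, 27, 20, 32]
Count of internal (non-leaf) nodes: 4


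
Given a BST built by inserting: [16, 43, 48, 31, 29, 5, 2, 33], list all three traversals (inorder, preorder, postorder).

Tree insertion order: [16, 43, 48, 31, 29, 5, 2, 33]
Tree (level-order array): [16, 5, 43, 2, None, 31, 48, None, None, 29, 33]
Inorder (L, root, R): [2, 5, 16, 29, 31, 33, 43, 48]
Preorder (root, L, R): [16, 5, 2, 43, 31, 29, 33, 48]
Postorder (L, R, root): [2, 5, 29, 33, 31, 48, 43, 16]


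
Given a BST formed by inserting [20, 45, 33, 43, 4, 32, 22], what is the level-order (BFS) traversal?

Tree insertion order: [20, 45, 33, 43, 4, 32, 22]
Tree (level-order array): [20, 4, 45, None, None, 33, None, 32, 43, 22]
BFS from the root, enqueuing left then right child of each popped node:
  queue [20] -> pop 20, enqueue [4, 45], visited so far: [20]
  queue [4, 45] -> pop 4, enqueue [none], visited so far: [20, 4]
  queue [45] -> pop 45, enqueue [33], visited so far: [20, 4, 45]
  queue [33] -> pop 33, enqueue [32, 43], visited so far: [20, 4, 45, 33]
  queue [32, 43] -> pop 32, enqueue [22], visited so far: [20, 4, 45, 33, 32]
  queue [43, 22] -> pop 43, enqueue [none], visited so far: [20, 4, 45, 33, 32, 43]
  queue [22] -> pop 22, enqueue [none], visited so far: [20, 4, 45, 33, 32, 43, 22]
Result: [20, 4, 45, 33, 32, 43, 22]


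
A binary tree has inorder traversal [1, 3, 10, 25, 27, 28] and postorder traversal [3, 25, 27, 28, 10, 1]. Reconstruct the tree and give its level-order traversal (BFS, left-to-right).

Inorder:   [1, 3, 10, 25, 27, 28]
Postorder: [3, 25, 27, 28, 10, 1]
Algorithm: postorder visits root last, so walk postorder right-to-left;
each value is the root of the current inorder slice — split it at that
value, recurse on the right subtree first, then the left.
Recursive splits:
  root=1; inorder splits into left=[], right=[3, 10, 25, 27, 28]
  root=10; inorder splits into left=[3], right=[25, 27, 28]
  root=28; inorder splits into left=[25, 27], right=[]
  root=27; inorder splits into left=[25], right=[]
  root=25; inorder splits into left=[], right=[]
  root=3; inorder splits into left=[], right=[]
Reconstructed level-order: [1, 10, 3, 28, 27, 25]


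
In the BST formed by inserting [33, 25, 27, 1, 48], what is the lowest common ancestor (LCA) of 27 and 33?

Tree insertion order: [33, 25, 27, 1, 48]
Tree (level-order array): [33, 25, 48, 1, 27]
In a BST, the LCA of p=27, q=33 is the first node v on the
root-to-leaf path with p <= v <= q (go left if both < v, right if both > v).
Walk from root:
  at 33: 27 <= 33 <= 33, this is the LCA
LCA = 33


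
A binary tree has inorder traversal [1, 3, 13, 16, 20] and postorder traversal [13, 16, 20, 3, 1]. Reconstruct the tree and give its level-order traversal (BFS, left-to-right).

Inorder:   [1, 3, 13, 16, 20]
Postorder: [13, 16, 20, 3, 1]
Algorithm: postorder visits root last, so walk postorder right-to-left;
each value is the root of the current inorder slice — split it at that
value, recurse on the right subtree first, then the left.
Recursive splits:
  root=1; inorder splits into left=[], right=[3, 13, 16, 20]
  root=3; inorder splits into left=[], right=[13, 16, 20]
  root=20; inorder splits into left=[13, 16], right=[]
  root=16; inorder splits into left=[13], right=[]
  root=13; inorder splits into left=[], right=[]
Reconstructed level-order: [1, 3, 20, 16, 13]


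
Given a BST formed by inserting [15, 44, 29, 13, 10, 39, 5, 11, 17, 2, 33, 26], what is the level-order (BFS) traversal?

Tree insertion order: [15, 44, 29, 13, 10, 39, 5, 11, 17, 2, 33, 26]
Tree (level-order array): [15, 13, 44, 10, None, 29, None, 5, 11, 17, 39, 2, None, None, None, None, 26, 33]
BFS from the root, enqueuing left then right child of each popped node:
  queue [15] -> pop 15, enqueue [13, 44], visited so far: [15]
  queue [13, 44] -> pop 13, enqueue [10], visited so far: [15, 13]
  queue [44, 10] -> pop 44, enqueue [29], visited so far: [15, 13, 44]
  queue [10, 29] -> pop 10, enqueue [5, 11], visited so far: [15, 13, 44, 10]
  queue [29, 5, 11] -> pop 29, enqueue [17, 39], visited so far: [15, 13, 44, 10, 29]
  queue [5, 11, 17, 39] -> pop 5, enqueue [2], visited so far: [15, 13, 44, 10, 29, 5]
  queue [11, 17, 39, 2] -> pop 11, enqueue [none], visited so far: [15, 13, 44, 10, 29, 5, 11]
  queue [17, 39, 2] -> pop 17, enqueue [26], visited so far: [15, 13, 44, 10, 29, 5, 11, 17]
  queue [39, 2, 26] -> pop 39, enqueue [33], visited so far: [15, 13, 44, 10, 29, 5, 11, 17, 39]
  queue [2, 26, 33] -> pop 2, enqueue [none], visited so far: [15, 13, 44, 10, 29, 5, 11, 17, 39, 2]
  queue [26, 33] -> pop 26, enqueue [none], visited so far: [15, 13, 44, 10, 29, 5, 11, 17, 39, 2, 26]
  queue [33] -> pop 33, enqueue [none], visited so far: [15, 13, 44, 10, 29, 5, 11, 17, 39, 2, 26, 33]
Result: [15, 13, 44, 10, 29, 5, 11, 17, 39, 2, 26, 33]


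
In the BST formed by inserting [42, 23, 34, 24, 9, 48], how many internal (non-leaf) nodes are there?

Tree built from: [42, 23, 34, 24, 9, 48]
Tree (level-order array): [42, 23, 48, 9, 34, None, None, None, None, 24]
Rule: An internal node has at least one child.
Per-node child counts:
  node 42: 2 child(ren)
  node 23: 2 child(ren)
  node 9: 0 child(ren)
  node 34: 1 child(ren)
  node 24: 0 child(ren)
  node 48: 0 child(ren)
Matching nodes: [42, 23, 34]
Count of internal (non-leaf) nodes: 3


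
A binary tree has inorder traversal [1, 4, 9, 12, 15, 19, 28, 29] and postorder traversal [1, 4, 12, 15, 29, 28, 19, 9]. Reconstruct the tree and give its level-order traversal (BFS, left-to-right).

Inorder:   [1, 4, 9, 12, 15, 19, 28, 29]
Postorder: [1, 4, 12, 15, 29, 28, 19, 9]
Algorithm: postorder visits root last, so walk postorder right-to-left;
each value is the root of the current inorder slice — split it at that
value, recurse on the right subtree first, then the left.
Recursive splits:
  root=9; inorder splits into left=[1, 4], right=[12, 15, 19, 28, 29]
  root=19; inorder splits into left=[12, 15], right=[28, 29]
  root=28; inorder splits into left=[], right=[29]
  root=29; inorder splits into left=[], right=[]
  root=15; inorder splits into left=[12], right=[]
  root=12; inorder splits into left=[], right=[]
  root=4; inorder splits into left=[1], right=[]
  root=1; inorder splits into left=[], right=[]
Reconstructed level-order: [9, 4, 19, 1, 15, 28, 12, 29]


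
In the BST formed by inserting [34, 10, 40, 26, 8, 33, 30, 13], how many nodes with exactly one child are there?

Tree built from: [34, 10, 40, 26, 8, 33, 30, 13]
Tree (level-order array): [34, 10, 40, 8, 26, None, None, None, None, 13, 33, None, None, 30]
Rule: These are nodes with exactly 1 non-null child.
Per-node child counts:
  node 34: 2 child(ren)
  node 10: 2 child(ren)
  node 8: 0 child(ren)
  node 26: 2 child(ren)
  node 13: 0 child(ren)
  node 33: 1 child(ren)
  node 30: 0 child(ren)
  node 40: 0 child(ren)
Matching nodes: [33]
Count of nodes with exactly one child: 1


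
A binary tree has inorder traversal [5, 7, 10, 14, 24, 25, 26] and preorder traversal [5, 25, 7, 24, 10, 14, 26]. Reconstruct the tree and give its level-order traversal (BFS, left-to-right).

Inorder:  [5, 7, 10, 14, 24, 25, 26]
Preorder: [5, 25, 7, 24, 10, 14, 26]
Algorithm: preorder visits root first, so consume preorder in order;
for each root, split the current inorder slice at that value into
left-subtree inorder and right-subtree inorder, then recurse.
Recursive splits:
  root=5; inorder splits into left=[], right=[7, 10, 14, 24, 25, 26]
  root=25; inorder splits into left=[7, 10, 14, 24], right=[26]
  root=7; inorder splits into left=[], right=[10, 14, 24]
  root=24; inorder splits into left=[10, 14], right=[]
  root=10; inorder splits into left=[], right=[14]
  root=14; inorder splits into left=[], right=[]
  root=26; inorder splits into left=[], right=[]
Reconstructed level-order: [5, 25, 7, 26, 24, 10, 14]


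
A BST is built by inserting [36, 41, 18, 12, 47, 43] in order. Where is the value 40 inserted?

Starting tree (level order): [36, 18, 41, 12, None, None, 47, None, None, 43]
Insertion path: 36 -> 41
Result: insert 40 as left child of 41
Final tree (level order): [36, 18, 41, 12, None, 40, 47, None, None, None, None, 43]


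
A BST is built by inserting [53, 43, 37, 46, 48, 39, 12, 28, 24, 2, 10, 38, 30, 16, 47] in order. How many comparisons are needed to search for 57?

Search path for 57: 53
Found: False
Comparisons: 1


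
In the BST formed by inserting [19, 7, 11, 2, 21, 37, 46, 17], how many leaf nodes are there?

Tree built from: [19, 7, 11, 2, 21, 37, 46, 17]
Tree (level-order array): [19, 7, 21, 2, 11, None, 37, None, None, None, 17, None, 46]
Rule: A leaf has 0 children.
Per-node child counts:
  node 19: 2 child(ren)
  node 7: 2 child(ren)
  node 2: 0 child(ren)
  node 11: 1 child(ren)
  node 17: 0 child(ren)
  node 21: 1 child(ren)
  node 37: 1 child(ren)
  node 46: 0 child(ren)
Matching nodes: [2, 17, 46]
Count of leaf nodes: 3


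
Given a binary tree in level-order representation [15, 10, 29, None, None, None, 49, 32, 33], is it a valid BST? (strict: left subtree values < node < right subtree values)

Level-order array: [15, 10, 29, None, None, None, 49, 32, 33]
Validate using subtree bounds (lo, hi): at each node, require lo < value < hi,
then recurse left with hi=value and right with lo=value.
Preorder trace (stopping at first violation):
  at node 15 with bounds (-inf, +inf): OK
  at node 10 with bounds (-inf, 15): OK
  at node 29 with bounds (15, +inf): OK
  at node 49 with bounds (29, +inf): OK
  at node 32 with bounds (29, 49): OK
  at node 33 with bounds (49, +inf): VIOLATION
Node 33 violates its bound: not (49 < 33 < +inf).
Result: Not a valid BST


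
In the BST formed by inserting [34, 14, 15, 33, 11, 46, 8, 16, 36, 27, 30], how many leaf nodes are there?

Tree built from: [34, 14, 15, 33, 11, 46, 8, 16, 36, 27, 30]
Tree (level-order array): [34, 14, 46, 11, 15, 36, None, 8, None, None, 33, None, None, None, None, 16, None, None, 27, None, 30]
Rule: A leaf has 0 children.
Per-node child counts:
  node 34: 2 child(ren)
  node 14: 2 child(ren)
  node 11: 1 child(ren)
  node 8: 0 child(ren)
  node 15: 1 child(ren)
  node 33: 1 child(ren)
  node 16: 1 child(ren)
  node 27: 1 child(ren)
  node 30: 0 child(ren)
  node 46: 1 child(ren)
  node 36: 0 child(ren)
Matching nodes: [8, 30, 36]
Count of leaf nodes: 3


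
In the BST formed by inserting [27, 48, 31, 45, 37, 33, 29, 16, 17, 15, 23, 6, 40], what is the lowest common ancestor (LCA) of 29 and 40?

Tree insertion order: [27, 48, 31, 45, 37, 33, 29, 16, 17, 15, 23, 6, 40]
Tree (level-order array): [27, 16, 48, 15, 17, 31, None, 6, None, None, 23, 29, 45, None, None, None, None, None, None, 37, None, 33, 40]
In a BST, the LCA of p=29, q=40 is the first node v on the
root-to-leaf path with p <= v <= q (go left if both < v, right if both > v).
Walk from root:
  at 27: both 29 and 40 > 27, go right
  at 48: both 29 and 40 < 48, go left
  at 31: 29 <= 31 <= 40, this is the LCA
LCA = 31


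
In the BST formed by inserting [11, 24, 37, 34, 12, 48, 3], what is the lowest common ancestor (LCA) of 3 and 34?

Tree insertion order: [11, 24, 37, 34, 12, 48, 3]
Tree (level-order array): [11, 3, 24, None, None, 12, 37, None, None, 34, 48]
In a BST, the LCA of p=3, q=34 is the first node v on the
root-to-leaf path with p <= v <= q (go left if both < v, right if both > v).
Walk from root:
  at 11: 3 <= 11 <= 34, this is the LCA
LCA = 11


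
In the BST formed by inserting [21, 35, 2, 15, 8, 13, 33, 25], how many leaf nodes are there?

Tree built from: [21, 35, 2, 15, 8, 13, 33, 25]
Tree (level-order array): [21, 2, 35, None, 15, 33, None, 8, None, 25, None, None, 13]
Rule: A leaf has 0 children.
Per-node child counts:
  node 21: 2 child(ren)
  node 2: 1 child(ren)
  node 15: 1 child(ren)
  node 8: 1 child(ren)
  node 13: 0 child(ren)
  node 35: 1 child(ren)
  node 33: 1 child(ren)
  node 25: 0 child(ren)
Matching nodes: [13, 25]
Count of leaf nodes: 2


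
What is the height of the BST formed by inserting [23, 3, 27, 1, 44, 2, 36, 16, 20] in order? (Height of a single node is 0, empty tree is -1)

Insertion order: [23, 3, 27, 1, 44, 2, 36, 16, 20]
Tree (level-order array): [23, 3, 27, 1, 16, None, 44, None, 2, None, 20, 36]
Compute height bottom-up (empty subtree = -1):
  height(2) = 1 + max(-1, -1) = 0
  height(1) = 1 + max(-1, 0) = 1
  height(20) = 1 + max(-1, -1) = 0
  height(16) = 1 + max(-1, 0) = 1
  height(3) = 1 + max(1, 1) = 2
  height(36) = 1 + max(-1, -1) = 0
  height(44) = 1 + max(0, -1) = 1
  height(27) = 1 + max(-1, 1) = 2
  height(23) = 1 + max(2, 2) = 3
Height = 3


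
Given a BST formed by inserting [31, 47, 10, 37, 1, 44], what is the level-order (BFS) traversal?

Tree insertion order: [31, 47, 10, 37, 1, 44]
Tree (level-order array): [31, 10, 47, 1, None, 37, None, None, None, None, 44]
BFS from the root, enqueuing left then right child of each popped node:
  queue [31] -> pop 31, enqueue [10, 47], visited so far: [31]
  queue [10, 47] -> pop 10, enqueue [1], visited so far: [31, 10]
  queue [47, 1] -> pop 47, enqueue [37], visited so far: [31, 10, 47]
  queue [1, 37] -> pop 1, enqueue [none], visited so far: [31, 10, 47, 1]
  queue [37] -> pop 37, enqueue [44], visited so far: [31, 10, 47, 1, 37]
  queue [44] -> pop 44, enqueue [none], visited so far: [31, 10, 47, 1, 37, 44]
Result: [31, 10, 47, 1, 37, 44]


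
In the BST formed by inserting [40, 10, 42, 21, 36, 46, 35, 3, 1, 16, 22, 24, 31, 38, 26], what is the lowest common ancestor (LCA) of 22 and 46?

Tree insertion order: [40, 10, 42, 21, 36, 46, 35, 3, 1, 16, 22, 24, 31, 38, 26]
Tree (level-order array): [40, 10, 42, 3, 21, None, 46, 1, None, 16, 36, None, None, None, None, None, None, 35, 38, 22, None, None, None, None, 24, None, 31, 26]
In a BST, the LCA of p=22, q=46 is the first node v on the
root-to-leaf path with p <= v <= q (go left if both < v, right if both > v).
Walk from root:
  at 40: 22 <= 40 <= 46, this is the LCA
LCA = 40


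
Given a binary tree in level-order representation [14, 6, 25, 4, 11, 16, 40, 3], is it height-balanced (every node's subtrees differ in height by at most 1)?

Tree (level-order array): [14, 6, 25, 4, 11, 16, 40, 3]
Definition: a tree is height-balanced if, at every node, |h(left) - h(right)| <= 1 (empty subtree has height -1).
Bottom-up per-node check:
  node 3: h_left=-1, h_right=-1, diff=0 [OK], height=0
  node 4: h_left=0, h_right=-1, diff=1 [OK], height=1
  node 11: h_left=-1, h_right=-1, diff=0 [OK], height=0
  node 6: h_left=1, h_right=0, diff=1 [OK], height=2
  node 16: h_left=-1, h_right=-1, diff=0 [OK], height=0
  node 40: h_left=-1, h_right=-1, diff=0 [OK], height=0
  node 25: h_left=0, h_right=0, diff=0 [OK], height=1
  node 14: h_left=2, h_right=1, diff=1 [OK], height=3
All nodes satisfy the balance condition.
Result: Balanced


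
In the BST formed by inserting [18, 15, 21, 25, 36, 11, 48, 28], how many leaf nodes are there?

Tree built from: [18, 15, 21, 25, 36, 11, 48, 28]
Tree (level-order array): [18, 15, 21, 11, None, None, 25, None, None, None, 36, 28, 48]
Rule: A leaf has 0 children.
Per-node child counts:
  node 18: 2 child(ren)
  node 15: 1 child(ren)
  node 11: 0 child(ren)
  node 21: 1 child(ren)
  node 25: 1 child(ren)
  node 36: 2 child(ren)
  node 28: 0 child(ren)
  node 48: 0 child(ren)
Matching nodes: [11, 28, 48]
Count of leaf nodes: 3


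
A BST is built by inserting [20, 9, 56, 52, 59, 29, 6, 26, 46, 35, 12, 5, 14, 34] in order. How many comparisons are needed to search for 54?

Search path for 54: 20 -> 56 -> 52
Found: False
Comparisons: 3


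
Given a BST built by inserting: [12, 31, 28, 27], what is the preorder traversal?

Tree insertion order: [12, 31, 28, 27]
Tree (level-order array): [12, None, 31, 28, None, 27]
Preorder traversal: [12, 31, 28, 27]


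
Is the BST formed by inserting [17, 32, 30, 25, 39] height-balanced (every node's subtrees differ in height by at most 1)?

Tree (level-order array): [17, None, 32, 30, 39, 25]
Definition: a tree is height-balanced if, at every node, |h(left) - h(right)| <= 1 (empty subtree has height -1).
Bottom-up per-node check:
  node 25: h_left=-1, h_right=-1, diff=0 [OK], height=0
  node 30: h_left=0, h_right=-1, diff=1 [OK], height=1
  node 39: h_left=-1, h_right=-1, diff=0 [OK], height=0
  node 32: h_left=1, h_right=0, diff=1 [OK], height=2
  node 17: h_left=-1, h_right=2, diff=3 [FAIL (|-1-2|=3 > 1)], height=3
Node 17 violates the condition: |-1 - 2| = 3 > 1.
Result: Not balanced


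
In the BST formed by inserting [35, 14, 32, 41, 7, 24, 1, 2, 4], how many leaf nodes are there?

Tree built from: [35, 14, 32, 41, 7, 24, 1, 2, 4]
Tree (level-order array): [35, 14, 41, 7, 32, None, None, 1, None, 24, None, None, 2, None, None, None, 4]
Rule: A leaf has 0 children.
Per-node child counts:
  node 35: 2 child(ren)
  node 14: 2 child(ren)
  node 7: 1 child(ren)
  node 1: 1 child(ren)
  node 2: 1 child(ren)
  node 4: 0 child(ren)
  node 32: 1 child(ren)
  node 24: 0 child(ren)
  node 41: 0 child(ren)
Matching nodes: [4, 24, 41]
Count of leaf nodes: 3


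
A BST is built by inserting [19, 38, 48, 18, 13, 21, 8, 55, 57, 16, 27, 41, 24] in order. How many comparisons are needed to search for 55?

Search path for 55: 19 -> 38 -> 48 -> 55
Found: True
Comparisons: 4


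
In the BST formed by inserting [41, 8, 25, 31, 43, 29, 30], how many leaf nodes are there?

Tree built from: [41, 8, 25, 31, 43, 29, 30]
Tree (level-order array): [41, 8, 43, None, 25, None, None, None, 31, 29, None, None, 30]
Rule: A leaf has 0 children.
Per-node child counts:
  node 41: 2 child(ren)
  node 8: 1 child(ren)
  node 25: 1 child(ren)
  node 31: 1 child(ren)
  node 29: 1 child(ren)
  node 30: 0 child(ren)
  node 43: 0 child(ren)
Matching nodes: [30, 43]
Count of leaf nodes: 2


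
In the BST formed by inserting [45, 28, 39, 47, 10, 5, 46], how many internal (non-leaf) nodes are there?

Tree built from: [45, 28, 39, 47, 10, 5, 46]
Tree (level-order array): [45, 28, 47, 10, 39, 46, None, 5]
Rule: An internal node has at least one child.
Per-node child counts:
  node 45: 2 child(ren)
  node 28: 2 child(ren)
  node 10: 1 child(ren)
  node 5: 0 child(ren)
  node 39: 0 child(ren)
  node 47: 1 child(ren)
  node 46: 0 child(ren)
Matching nodes: [45, 28, 10, 47]
Count of internal (non-leaf) nodes: 4


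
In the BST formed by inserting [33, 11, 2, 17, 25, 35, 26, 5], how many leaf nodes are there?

Tree built from: [33, 11, 2, 17, 25, 35, 26, 5]
Tree (level-order array): [33, 11, 35, 2, 17, None, None, None, 5, None, 25, None, None, None, 26]
Rule: A leaf has 0 children.
Per-node child counts:
  node 33: 2 child(ren)
  node 11: 2 child(ren)
  node 2: 1 child(ren)
  node 5: 0 child(ren)
  node 17: 1 child(ren)
  node 25: 1 child(ren)
  node 26: 0 child(ren)
  node 35: 0 child(ren)
Matching nodes: [5, 26, 35]
Count of leaf nodes: 3
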